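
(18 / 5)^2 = 324 / 25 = 12.96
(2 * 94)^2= 35344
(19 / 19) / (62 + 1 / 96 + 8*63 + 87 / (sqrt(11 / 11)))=96 / 62689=0.00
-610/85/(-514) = 61/4369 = 0.01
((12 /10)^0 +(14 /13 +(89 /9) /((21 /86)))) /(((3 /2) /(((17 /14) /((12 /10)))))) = 8891425 /309582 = 28.72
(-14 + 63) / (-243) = -49 / 243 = -0.20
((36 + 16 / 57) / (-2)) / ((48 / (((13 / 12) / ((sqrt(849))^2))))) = -6721 / 13937184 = -0.00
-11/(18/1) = -11/18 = -0.61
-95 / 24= -3.96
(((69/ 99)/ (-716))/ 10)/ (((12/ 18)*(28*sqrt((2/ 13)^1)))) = -23*sqrt(26)/ 8821120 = -0.00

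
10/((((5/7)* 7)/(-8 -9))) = -34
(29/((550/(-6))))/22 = -87/6050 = -0.01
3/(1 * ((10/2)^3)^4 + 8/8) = 3/244140626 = 0.00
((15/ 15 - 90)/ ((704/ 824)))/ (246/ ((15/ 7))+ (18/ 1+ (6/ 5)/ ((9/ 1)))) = -137505/ 175472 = -0.78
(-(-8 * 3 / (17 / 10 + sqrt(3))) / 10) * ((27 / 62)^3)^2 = 0.00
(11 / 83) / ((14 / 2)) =11 / 581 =0.02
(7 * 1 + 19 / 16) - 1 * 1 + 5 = 195 / 16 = 12.19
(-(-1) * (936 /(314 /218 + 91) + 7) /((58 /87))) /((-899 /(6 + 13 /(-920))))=-712699419 /4166829040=-0.17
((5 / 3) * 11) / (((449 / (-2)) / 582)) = -21340 / 449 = -47.53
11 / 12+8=107 / 12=8.92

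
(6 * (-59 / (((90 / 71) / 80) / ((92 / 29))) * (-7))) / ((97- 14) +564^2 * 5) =43163456 / 138378981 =0.31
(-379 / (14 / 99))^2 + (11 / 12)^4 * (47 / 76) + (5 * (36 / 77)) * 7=6101281954672357 / 849429504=7182799.66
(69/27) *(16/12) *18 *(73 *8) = 107456/3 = 35818.67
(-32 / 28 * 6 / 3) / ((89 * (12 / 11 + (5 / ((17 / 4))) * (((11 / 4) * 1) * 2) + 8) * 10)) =-748 / 4532325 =-0.00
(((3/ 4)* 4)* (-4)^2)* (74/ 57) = 1184/ 19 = 62.32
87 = 87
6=6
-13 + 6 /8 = -49 /4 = -12.25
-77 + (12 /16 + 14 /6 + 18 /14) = -6101 /84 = -72.63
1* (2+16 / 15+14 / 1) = 17.07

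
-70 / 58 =-35 / 29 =-1.21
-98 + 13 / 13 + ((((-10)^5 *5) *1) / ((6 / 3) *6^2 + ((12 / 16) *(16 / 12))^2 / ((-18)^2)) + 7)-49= -165242731 / 23329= -7083.15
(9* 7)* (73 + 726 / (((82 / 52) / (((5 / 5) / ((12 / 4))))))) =584955 / 41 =14267.20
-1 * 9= -9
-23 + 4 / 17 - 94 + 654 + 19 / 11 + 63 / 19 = 542.28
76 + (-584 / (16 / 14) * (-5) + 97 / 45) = 118492 / 45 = 2633.16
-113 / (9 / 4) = -452 / 9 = -50.22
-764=-764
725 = 725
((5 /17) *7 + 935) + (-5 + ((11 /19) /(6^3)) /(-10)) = 650278613 /697680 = 932.06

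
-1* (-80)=80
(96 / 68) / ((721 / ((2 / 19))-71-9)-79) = 48 / 227477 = 0.00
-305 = -305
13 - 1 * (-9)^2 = -68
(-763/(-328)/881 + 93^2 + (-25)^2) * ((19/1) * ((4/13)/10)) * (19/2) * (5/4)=967440288195/15026336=64382.98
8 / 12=2 / 3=0.67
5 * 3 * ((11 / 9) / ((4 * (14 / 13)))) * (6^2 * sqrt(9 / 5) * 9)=11583 * sqrt(5) / 14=1850.03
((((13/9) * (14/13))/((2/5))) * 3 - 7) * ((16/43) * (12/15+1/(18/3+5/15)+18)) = 32.92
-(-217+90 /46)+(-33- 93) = 2048 /23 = 89.04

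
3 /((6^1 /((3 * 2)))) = 3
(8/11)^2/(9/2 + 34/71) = 9088/85547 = 0.11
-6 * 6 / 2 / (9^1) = -2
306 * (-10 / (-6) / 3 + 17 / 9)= 748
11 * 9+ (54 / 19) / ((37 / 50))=72297 / 703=102.84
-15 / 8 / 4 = -15 / 32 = -0.47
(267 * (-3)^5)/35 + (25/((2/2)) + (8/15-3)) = -192277/105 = -1831.21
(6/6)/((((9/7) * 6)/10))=35/27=1.30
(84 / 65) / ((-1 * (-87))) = 0.01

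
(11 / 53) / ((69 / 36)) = 132 / 1219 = 0.11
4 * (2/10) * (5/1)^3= 100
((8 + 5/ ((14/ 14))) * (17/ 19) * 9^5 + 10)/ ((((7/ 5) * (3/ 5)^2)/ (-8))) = -10902271.51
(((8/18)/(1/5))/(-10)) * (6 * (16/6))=-32/9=-3.56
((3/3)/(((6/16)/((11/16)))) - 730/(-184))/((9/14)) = 11207/1242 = 9.02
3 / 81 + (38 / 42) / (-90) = 0.03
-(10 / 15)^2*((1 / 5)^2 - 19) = 632 / 75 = 8.43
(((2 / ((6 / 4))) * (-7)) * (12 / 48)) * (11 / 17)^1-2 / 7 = -1.80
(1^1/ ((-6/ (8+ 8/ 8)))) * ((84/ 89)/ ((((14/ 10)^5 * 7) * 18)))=-3125/ 1495823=-0.00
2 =2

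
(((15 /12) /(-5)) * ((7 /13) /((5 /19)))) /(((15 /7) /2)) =-931 /1950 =-0.48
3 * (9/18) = 3/2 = 1.50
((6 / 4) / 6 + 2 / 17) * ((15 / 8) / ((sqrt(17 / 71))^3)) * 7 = 41.19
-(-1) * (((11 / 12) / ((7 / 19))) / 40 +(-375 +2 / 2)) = -1256431 / 3360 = -373.94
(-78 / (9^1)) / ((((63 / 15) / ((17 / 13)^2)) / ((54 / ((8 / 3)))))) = -71.46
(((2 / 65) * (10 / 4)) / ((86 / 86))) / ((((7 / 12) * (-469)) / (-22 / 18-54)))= 284 / 18291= 0.02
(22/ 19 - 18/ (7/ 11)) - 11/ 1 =-5071/ 133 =-38.13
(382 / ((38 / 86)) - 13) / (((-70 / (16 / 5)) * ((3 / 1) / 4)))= -172576 / 3325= -51.90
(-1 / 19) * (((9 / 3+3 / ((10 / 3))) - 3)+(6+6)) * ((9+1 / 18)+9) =-2795 / 228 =-12.26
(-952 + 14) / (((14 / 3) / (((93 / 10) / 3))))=-6231 / 10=-623.10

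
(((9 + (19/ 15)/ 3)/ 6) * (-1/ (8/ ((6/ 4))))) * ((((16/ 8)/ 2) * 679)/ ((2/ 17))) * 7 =-4282453/ 360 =-11895.70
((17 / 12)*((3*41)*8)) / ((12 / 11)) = 7667 / 6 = 1277.83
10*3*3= 90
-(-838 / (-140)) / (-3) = 419 / 210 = 2.00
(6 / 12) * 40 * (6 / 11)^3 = 4320 / 1331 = 3.25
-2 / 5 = -0.40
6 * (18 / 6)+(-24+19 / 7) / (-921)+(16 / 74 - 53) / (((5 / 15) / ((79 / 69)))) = -895806344 / 5486397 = -163.28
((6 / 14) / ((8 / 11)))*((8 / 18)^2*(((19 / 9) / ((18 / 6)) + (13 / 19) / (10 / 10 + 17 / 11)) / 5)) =153659 / 6786990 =0.02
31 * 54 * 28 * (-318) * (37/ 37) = -14905296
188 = 188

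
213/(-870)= -71/290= -0.24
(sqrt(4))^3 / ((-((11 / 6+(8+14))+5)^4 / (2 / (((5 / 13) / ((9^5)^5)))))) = -193522324746117318649618482432 / 4478725205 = -43209242784100954604.03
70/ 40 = 1.75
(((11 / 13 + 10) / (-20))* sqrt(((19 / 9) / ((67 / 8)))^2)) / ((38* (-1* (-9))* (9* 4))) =-0.00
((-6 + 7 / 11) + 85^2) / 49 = 147.34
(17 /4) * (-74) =-629 /2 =-314.50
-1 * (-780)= 780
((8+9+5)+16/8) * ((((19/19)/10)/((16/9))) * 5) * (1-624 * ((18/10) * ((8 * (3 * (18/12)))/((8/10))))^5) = -58745343588021/4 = -14686335897005.25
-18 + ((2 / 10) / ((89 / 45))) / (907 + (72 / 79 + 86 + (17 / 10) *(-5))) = -249421968 / 13856855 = -18.00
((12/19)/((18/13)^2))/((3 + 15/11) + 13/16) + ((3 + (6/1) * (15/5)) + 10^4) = 4683273947/467343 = 10021.06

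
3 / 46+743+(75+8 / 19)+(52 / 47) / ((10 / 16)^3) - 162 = 3394162251 / 5134750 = 661.02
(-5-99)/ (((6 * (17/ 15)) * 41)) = -260/ 697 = -0.37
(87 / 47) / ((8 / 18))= 783 / 188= 4.16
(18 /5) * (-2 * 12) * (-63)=27216 /5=5443.20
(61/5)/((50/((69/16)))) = 4209/4000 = 1.05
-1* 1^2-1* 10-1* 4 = -15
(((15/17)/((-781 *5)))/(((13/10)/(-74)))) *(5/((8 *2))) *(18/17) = 0.00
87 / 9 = 9.67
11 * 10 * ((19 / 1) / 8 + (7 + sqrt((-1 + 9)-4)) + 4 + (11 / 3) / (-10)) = 19811 / 12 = 1650.92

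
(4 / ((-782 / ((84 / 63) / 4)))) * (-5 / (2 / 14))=70 / 1173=0.06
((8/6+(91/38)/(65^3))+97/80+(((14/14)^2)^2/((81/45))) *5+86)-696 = -34949085421/57798000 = -604.68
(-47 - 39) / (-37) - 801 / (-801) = 123 / 37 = 3.32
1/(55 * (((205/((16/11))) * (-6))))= -8/372075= -0.00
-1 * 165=-165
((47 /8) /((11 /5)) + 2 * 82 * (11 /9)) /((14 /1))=22981 /1584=14.51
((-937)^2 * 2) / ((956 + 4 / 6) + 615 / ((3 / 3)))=5267814 / 4715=1117.25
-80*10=-800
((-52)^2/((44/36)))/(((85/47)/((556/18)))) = 35330464/935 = 37786.59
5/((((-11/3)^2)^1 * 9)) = 5/121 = 0.04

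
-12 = -12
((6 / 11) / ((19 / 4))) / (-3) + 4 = 828 / 209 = 3.96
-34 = -34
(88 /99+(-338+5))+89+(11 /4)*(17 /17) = -8653 /36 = -240.36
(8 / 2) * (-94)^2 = 35344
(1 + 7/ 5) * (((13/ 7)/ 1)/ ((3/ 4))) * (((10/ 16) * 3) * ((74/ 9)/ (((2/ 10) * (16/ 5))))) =12025/ 84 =143.15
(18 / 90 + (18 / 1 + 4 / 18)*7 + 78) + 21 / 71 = 658334 / 3195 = 206.05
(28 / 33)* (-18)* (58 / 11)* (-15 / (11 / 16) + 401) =-40642224 / 1331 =-30535.10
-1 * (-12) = 12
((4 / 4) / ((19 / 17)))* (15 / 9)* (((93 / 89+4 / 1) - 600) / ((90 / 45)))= -4500835 / 10146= -443.61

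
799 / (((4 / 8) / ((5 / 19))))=7990 / 19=420.53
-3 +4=1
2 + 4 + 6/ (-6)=5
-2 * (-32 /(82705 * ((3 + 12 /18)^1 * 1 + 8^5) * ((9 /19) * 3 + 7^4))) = 0.00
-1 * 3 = -3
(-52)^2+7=2711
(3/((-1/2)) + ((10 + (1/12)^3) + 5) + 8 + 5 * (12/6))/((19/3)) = 46657/10944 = 4.26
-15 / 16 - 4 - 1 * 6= -175 / 16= -10.94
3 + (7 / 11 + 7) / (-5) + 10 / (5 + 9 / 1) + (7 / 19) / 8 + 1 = 189199 / 58520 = 3.23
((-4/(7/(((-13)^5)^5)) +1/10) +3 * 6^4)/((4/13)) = 3669333207730744666335988178531/280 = 13104761456181230951199960000.00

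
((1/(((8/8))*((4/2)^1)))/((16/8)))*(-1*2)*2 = -1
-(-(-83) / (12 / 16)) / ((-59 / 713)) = 236716 / 177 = 1337.38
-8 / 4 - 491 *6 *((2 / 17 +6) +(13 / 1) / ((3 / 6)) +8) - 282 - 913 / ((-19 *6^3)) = -8265440479 / 69768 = -118470.37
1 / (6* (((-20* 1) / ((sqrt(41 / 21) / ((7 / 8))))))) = -sqrt(861) / 2205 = -0.01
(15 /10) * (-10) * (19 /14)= -285 /14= -20.36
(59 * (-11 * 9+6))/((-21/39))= 10190.14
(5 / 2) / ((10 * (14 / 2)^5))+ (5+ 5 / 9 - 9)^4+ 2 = 62968642165 / 441082908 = 142.76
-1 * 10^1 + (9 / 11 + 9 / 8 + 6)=-181 / 88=-2.06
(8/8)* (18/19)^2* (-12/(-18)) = 216/361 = 0.60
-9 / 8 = -1.12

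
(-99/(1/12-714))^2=1411344/73393489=0.02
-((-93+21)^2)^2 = -26873856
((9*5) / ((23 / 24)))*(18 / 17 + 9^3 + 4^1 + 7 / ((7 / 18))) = 13807800 / 391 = 35314.07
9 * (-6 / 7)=-54 / 7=-7.71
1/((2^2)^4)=1/256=0.00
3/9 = 1/3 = 0.33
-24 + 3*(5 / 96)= -23.84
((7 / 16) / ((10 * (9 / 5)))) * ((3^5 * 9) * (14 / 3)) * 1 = 3969 / 16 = 248.06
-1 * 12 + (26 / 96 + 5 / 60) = -559 / 48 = -11.65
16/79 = 0.20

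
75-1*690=-615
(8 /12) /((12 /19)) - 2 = -17 /18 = -0.94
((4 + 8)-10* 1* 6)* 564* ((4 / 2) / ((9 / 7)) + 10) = -312832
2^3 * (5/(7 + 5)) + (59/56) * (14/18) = 299/72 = 4.15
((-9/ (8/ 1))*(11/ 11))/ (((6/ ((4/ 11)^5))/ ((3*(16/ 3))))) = -3072/ 161051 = -0.02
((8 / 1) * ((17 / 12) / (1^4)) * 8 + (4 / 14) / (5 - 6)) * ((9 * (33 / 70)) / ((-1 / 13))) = -4985.16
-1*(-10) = 10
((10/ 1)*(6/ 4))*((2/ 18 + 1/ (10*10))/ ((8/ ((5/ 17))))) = 109/ 1632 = 0.07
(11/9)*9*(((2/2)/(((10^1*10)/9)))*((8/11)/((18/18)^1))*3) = 54/25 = 2.16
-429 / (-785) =0.55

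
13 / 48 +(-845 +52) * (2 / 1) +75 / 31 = -2355965 / 1488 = -1583.31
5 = 5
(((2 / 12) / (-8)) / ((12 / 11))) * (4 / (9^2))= -11 / 11664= -0.00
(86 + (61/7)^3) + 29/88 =22580099/30184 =748.08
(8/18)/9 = 4/81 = 0.05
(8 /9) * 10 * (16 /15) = 256 /27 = 9.48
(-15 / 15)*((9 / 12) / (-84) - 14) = 1569 / 112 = 14.01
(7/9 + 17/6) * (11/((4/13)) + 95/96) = 229255/1728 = 132.67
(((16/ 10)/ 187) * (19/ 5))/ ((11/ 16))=2432/ 51425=0.05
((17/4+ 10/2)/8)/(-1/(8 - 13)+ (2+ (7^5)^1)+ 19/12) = 555/8069176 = 0.00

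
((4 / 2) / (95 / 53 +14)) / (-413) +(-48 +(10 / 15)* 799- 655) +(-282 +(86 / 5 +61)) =-646654454 / 1728405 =-374.13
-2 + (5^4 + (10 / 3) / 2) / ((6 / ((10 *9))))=9398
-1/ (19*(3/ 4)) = -4/ 57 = -0.07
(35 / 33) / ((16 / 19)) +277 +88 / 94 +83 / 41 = 286129007 / 1017456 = 281.22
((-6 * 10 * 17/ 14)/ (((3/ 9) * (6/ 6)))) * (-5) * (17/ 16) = 65025/ 56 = 1161.16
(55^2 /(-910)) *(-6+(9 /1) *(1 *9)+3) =-1815 /7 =-259.29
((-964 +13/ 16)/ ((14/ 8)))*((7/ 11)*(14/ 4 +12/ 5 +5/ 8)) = -365661/ 160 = -2285.38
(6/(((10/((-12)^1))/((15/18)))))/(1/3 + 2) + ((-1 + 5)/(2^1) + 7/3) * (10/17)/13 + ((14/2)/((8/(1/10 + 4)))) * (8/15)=-2749/5950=-0.46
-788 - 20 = -808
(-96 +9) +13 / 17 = -1466 / 17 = -86.24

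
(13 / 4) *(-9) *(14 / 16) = -819 / 32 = -25.59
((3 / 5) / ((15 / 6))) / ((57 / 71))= 142 / 475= 0.30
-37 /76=-0.49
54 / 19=2.84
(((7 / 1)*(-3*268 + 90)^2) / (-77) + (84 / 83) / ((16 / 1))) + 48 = -169076745 / 3652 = -46297.03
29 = 29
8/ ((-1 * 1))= -8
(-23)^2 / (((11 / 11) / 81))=42849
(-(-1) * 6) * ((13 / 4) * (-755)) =-29445 / 2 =-14722.50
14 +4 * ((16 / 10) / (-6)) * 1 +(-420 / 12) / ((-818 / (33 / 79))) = 12553993 / 969330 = 12.95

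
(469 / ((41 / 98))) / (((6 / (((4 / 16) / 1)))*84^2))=469 / 70848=0.01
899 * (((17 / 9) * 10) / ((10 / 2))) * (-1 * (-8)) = 244528 / 9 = 27169.78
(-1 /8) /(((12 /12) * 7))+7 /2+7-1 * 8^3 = -28085 /56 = -501.52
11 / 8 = 1.38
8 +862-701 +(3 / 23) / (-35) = 136042 / 805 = 169.00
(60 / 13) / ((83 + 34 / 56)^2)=47040 / 71243653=0.00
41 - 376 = -335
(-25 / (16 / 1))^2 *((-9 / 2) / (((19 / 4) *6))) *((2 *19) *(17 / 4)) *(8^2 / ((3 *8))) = -10625 / 64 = -166.02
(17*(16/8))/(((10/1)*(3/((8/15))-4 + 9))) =8/25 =0.32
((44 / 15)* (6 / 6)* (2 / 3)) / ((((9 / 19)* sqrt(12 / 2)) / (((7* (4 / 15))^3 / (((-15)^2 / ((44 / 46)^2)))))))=8882306048* sqrt(6) / 488076890625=0.04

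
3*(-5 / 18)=-5 / 6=-0.83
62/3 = 20.67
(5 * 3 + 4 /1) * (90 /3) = 570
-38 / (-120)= 19 / 60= 0.32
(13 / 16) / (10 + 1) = 0.07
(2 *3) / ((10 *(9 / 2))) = 2 / 15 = 0.13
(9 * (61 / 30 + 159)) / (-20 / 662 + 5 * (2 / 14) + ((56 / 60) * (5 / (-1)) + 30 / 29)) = -2921484447 / 5942770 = -491.60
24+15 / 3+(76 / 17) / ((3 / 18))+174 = 3907 / 17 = 229.82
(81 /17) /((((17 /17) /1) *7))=81 /119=0.68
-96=-96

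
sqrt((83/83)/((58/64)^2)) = 32/29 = 1.10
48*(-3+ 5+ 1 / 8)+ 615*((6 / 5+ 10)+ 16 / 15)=7646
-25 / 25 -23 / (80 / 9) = -287 / 80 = -3.59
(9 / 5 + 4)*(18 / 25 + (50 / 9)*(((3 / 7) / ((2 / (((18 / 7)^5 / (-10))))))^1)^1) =-73.45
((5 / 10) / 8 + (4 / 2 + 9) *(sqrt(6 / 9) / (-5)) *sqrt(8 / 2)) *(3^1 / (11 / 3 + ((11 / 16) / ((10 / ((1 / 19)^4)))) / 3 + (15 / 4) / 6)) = 11728890 / 268461271 - 275237952 *sqrt(6) / 268461271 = -2.47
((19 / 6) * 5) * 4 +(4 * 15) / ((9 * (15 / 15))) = 70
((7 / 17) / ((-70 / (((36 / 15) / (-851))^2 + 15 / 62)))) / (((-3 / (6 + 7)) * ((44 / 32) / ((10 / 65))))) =362112404 / 524774149625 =0.00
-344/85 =-4.05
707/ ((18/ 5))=3535/ 18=196.39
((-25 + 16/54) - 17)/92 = -563/1242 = -0.45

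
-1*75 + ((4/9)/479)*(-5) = -323345/4311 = -75.00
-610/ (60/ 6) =-61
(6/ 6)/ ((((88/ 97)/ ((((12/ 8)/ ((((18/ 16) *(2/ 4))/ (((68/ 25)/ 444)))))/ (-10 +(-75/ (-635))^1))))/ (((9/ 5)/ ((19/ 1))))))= -209423/ 1213114375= -0.00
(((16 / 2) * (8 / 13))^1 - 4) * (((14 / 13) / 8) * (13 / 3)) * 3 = 21 / 13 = 1.62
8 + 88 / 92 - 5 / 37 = 7507 / 851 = 8.82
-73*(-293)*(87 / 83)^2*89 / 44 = 14408507349 / 303116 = 47534.63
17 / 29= 0.59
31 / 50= 0.62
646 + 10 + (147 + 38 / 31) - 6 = 798.23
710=710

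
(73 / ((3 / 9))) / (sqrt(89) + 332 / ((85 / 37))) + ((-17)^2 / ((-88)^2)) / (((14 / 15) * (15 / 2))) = 1130816873149 / 740449893568 - 1582275 * sqrt(89) / 150253631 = 1.43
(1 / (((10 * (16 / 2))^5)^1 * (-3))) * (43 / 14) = -43 / 137625600000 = -0.00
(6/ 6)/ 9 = 1/ 9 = 0.11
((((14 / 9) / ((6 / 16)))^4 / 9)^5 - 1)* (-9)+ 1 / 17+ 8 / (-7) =-11479088519000228703475982465896654333444082 / 33097278343799527839617007371579559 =-346828775.46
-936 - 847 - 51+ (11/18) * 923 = -22859/18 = -1269.94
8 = 8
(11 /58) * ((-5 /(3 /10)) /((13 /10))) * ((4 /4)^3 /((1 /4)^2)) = -44000 /1131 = -38.90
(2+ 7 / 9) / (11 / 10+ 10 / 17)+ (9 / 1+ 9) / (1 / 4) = 190226 / 2583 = 73.65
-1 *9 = -9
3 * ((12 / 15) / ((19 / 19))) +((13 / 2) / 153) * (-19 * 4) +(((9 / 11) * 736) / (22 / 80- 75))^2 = 53020536065606 / 826986910365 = 64.11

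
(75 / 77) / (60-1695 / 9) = -45 / 5929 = -0.01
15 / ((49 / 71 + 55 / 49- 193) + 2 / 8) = -13916 / 177139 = -0.08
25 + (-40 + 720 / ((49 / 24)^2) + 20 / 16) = 1526825 / 9604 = 158.98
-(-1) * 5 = 5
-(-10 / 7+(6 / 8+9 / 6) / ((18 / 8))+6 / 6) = -4 / 7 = -0.57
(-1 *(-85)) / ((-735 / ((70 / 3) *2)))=-340 / 63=-5.40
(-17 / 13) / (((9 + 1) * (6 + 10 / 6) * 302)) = -51 / 902980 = -0.00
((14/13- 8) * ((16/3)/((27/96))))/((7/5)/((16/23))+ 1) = -409600/9399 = -43.58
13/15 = 0.87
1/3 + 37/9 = 40/9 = 4.44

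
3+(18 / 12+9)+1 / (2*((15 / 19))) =212 / 15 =14.13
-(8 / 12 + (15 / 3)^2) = -77 / 3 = -25.67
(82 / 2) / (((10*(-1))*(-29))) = 41 / 290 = 0.14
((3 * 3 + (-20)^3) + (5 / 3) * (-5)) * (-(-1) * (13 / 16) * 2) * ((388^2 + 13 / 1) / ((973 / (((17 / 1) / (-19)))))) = 399243890903 / 221844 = 1799660.53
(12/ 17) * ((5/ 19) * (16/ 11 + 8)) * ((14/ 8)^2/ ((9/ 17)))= 6370/ 627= 10.16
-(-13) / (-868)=-13 / 868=-0.01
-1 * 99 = -99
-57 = -57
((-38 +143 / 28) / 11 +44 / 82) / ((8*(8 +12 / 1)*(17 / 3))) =-18591 / 6869632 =-0.00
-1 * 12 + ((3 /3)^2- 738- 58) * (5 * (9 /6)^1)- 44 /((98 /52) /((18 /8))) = -590649 /98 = -6027.03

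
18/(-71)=-18/71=-0.25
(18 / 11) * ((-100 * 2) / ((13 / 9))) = -32400 / 143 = -226.57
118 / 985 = 0.12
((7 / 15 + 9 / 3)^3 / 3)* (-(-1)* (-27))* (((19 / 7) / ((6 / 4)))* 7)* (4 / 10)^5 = -170979328 / 3515625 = -48.63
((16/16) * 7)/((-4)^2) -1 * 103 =-1641/16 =-102.56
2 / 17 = 0.12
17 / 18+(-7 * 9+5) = -1027 / 18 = -57.06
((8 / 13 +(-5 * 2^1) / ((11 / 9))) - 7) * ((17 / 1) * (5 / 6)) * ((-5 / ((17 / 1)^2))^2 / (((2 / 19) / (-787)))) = 3893387375 / 8430708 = 461.81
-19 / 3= -6.33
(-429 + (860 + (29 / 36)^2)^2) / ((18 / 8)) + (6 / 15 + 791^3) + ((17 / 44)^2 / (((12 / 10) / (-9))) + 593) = 1132312983407798567 / 2286377280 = 495243279.98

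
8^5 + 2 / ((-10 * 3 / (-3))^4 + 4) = 32768.00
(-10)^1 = -10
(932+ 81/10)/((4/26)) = 122213/20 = 6110.65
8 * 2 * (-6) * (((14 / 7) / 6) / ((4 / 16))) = -128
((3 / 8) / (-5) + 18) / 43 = 717 / 1720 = 0.42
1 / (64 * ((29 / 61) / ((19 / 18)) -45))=-1159 / 3304512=-0.00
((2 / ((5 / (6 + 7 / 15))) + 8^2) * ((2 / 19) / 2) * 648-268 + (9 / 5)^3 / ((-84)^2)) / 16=125.18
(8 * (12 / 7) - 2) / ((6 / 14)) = 82 / 3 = 27.33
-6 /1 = -6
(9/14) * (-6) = -27/7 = -3.86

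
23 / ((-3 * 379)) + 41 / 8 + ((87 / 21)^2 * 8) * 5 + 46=328767041 / 445704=737.64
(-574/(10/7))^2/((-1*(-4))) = 4036081/100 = 40360.81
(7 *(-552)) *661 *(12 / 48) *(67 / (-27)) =14260414 / 9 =1584490.44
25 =25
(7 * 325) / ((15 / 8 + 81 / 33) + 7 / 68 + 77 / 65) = 221221000 / 546207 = 405.01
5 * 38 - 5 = 185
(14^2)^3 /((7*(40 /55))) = 1479016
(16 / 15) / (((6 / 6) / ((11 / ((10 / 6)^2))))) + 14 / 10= 703 / 125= 5.62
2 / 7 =0.29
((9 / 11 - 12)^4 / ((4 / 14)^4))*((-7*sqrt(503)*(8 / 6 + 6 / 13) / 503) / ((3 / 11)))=-14960158015005*sqrt(503) / 69627272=-4818820.99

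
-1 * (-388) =388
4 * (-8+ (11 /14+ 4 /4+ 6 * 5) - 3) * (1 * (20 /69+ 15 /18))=15035 /161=93.39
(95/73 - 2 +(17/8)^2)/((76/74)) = 659821/177536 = 3.72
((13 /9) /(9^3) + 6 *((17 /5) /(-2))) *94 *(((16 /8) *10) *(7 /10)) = -440262536 /32805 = -13420.59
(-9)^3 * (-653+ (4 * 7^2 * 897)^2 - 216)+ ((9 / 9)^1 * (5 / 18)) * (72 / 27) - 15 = -608398744363810 / 27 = -22533286828289.26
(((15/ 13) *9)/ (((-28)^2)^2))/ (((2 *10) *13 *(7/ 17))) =459/ 2908552192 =0.00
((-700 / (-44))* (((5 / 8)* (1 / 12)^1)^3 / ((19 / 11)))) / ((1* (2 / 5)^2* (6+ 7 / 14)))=546875 / 437059584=0.00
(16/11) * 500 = 8000/11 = 727.27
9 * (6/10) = 5.40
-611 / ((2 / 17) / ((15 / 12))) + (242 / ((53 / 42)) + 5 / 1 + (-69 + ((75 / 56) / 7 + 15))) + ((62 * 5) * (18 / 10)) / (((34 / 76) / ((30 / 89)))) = -46589042327 / 7858522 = -5928.47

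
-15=-15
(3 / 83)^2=9 / 6889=0.00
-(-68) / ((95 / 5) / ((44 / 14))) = 1496 / 133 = 11.25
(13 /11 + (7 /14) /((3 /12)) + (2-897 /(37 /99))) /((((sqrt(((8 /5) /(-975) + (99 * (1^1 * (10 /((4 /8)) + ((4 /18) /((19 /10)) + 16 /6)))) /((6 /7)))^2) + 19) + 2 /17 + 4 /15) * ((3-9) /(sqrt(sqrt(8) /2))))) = 1982977750 * 2^(1 /4) /13169636403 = 0.18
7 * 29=203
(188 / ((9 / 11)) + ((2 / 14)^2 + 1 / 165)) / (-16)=-2786951 / 194040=-14.36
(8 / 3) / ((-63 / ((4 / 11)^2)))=-128 / 22869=-0.01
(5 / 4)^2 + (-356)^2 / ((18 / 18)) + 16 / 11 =22306067 / 176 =126739.02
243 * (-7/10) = -1701/10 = -170.10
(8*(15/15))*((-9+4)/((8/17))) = -85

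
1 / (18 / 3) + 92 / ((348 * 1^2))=25 / 58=0.43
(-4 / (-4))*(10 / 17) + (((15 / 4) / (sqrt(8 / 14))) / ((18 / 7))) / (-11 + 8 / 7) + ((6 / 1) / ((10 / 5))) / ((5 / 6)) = 356 / 85 - 245*sqrt(7) / 3312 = 3.99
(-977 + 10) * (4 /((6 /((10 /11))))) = -586.06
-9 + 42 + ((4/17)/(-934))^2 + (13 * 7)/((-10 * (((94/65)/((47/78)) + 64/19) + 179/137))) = 368111703488681/11607311154802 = 31.71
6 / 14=3 / 7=0.43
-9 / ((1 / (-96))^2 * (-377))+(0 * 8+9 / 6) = 167019 / 754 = 221.51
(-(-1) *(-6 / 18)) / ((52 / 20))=-5 / 39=-0.13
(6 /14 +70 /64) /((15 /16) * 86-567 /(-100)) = 775 /43932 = 0.02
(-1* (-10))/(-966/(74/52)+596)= -185/1532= -0.12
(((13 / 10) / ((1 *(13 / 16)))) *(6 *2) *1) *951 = 91296 / 5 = 18259.20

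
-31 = -31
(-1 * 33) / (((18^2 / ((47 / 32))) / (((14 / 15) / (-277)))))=0.00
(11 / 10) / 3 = 11 / 30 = 0.37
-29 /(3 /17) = -493 /3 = -164.33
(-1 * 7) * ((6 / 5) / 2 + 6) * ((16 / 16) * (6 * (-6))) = 8316 / 5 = 1663.20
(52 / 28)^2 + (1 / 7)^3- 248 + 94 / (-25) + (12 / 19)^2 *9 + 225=-61038787 / 3095575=-19.72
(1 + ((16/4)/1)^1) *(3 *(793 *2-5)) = 23715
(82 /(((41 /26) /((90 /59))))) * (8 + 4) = 56160 /59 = 951.86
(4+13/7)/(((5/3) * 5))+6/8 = 1017/700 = 1.45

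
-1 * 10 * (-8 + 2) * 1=60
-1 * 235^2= -55225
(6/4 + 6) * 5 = 75/2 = 37.50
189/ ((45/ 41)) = 861/ 5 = 172.20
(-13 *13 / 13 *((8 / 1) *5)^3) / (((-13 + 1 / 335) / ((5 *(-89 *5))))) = -310076000000 / 2177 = -142432705.56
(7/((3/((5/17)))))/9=35/459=0.08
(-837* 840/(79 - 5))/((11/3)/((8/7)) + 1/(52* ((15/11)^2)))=-8226036000/2786729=-2951.86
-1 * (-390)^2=-152100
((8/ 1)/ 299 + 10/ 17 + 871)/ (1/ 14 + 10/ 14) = 1109.33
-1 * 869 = -869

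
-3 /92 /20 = -3 /1840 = -0.00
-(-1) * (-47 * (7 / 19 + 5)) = -4794 / 19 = -252.32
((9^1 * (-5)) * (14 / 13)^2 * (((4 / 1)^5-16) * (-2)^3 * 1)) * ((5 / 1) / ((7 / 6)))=304819200 / 169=1803663.91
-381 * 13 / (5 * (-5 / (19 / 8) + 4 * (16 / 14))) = -658749 / 1640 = -401.68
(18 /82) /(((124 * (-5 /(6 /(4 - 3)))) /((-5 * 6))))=81 /1271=0.06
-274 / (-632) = 137 / 316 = 0.43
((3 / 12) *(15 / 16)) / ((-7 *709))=-15 / 317632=-0.00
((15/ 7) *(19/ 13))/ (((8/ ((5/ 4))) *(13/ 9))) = 12825/ 37856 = 0.34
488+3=491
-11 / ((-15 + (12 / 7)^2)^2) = -26411 / 349281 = -0.08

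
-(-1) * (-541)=-541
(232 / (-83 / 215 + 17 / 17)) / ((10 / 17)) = 21199 / 33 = 642.39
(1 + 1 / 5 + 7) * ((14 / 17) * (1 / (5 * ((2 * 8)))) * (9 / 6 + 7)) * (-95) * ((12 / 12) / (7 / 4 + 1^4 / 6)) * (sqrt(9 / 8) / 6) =-16359 * sqrt(2) / 3680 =-6.29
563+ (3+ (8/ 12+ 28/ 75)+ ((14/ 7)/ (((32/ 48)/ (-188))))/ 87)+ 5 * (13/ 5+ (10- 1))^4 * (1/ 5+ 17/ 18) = 16992627676/ 163125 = 104169.37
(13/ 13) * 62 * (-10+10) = 0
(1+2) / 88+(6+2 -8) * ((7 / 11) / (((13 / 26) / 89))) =3 / 88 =0.03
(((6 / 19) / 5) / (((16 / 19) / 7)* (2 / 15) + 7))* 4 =0.04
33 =33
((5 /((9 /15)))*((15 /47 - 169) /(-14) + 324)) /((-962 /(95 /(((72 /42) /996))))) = -10897070000 /67821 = -160673.98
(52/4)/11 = 13/11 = 1.18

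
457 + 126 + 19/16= 9347/16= 584.19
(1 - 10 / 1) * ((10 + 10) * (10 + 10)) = -3600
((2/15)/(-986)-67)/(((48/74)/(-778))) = 3565621069/44370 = 80361.08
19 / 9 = 2.11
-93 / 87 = -31 / 29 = -1.07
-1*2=-2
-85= -85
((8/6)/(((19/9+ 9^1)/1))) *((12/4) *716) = 6444/25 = 257.76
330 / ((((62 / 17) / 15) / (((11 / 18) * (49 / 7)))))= 359975 / 62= 5806.05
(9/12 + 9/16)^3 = 9261/4096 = 2.26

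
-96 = -96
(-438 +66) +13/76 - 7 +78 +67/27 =-612209/2052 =-298.35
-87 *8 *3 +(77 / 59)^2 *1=-7262399 / 3481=-2086.30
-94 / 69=-1.36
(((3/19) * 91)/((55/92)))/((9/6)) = 16744/1045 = 16.02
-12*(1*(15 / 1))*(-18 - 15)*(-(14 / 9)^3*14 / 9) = -8451520 / 243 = -34779.92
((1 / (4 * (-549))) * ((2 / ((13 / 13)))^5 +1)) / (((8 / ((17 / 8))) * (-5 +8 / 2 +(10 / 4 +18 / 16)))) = -0.00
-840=-840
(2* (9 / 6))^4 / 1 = 81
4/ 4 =1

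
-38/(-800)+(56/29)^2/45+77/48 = 2625733/1513800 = 1.73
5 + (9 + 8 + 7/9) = 22.78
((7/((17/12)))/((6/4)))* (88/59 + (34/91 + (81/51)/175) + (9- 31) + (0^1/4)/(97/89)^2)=-367387928/5541575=-66.30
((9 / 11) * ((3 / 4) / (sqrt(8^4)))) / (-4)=-27 / 11264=-0.00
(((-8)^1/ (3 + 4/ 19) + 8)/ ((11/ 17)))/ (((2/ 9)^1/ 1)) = 25704/ 671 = 38.31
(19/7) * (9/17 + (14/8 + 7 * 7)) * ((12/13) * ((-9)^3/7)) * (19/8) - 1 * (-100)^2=-3619330909/86632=-41778.22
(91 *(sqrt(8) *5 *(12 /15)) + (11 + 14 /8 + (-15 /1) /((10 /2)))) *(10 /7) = 195 /14 + 1040 *sqrt(2) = 1484.71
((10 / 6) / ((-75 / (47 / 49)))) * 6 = -94 / 735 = -0.13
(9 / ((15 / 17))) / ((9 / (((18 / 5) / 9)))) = 34 / 75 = 0.45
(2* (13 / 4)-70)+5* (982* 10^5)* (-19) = -18658000127 / 2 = -9329000063.50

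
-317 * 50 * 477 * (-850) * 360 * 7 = 16194483900000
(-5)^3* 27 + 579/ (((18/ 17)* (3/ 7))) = -37783/ 18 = -2099.06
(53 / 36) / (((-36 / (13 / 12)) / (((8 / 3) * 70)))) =-24115 / 2916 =-8.27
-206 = -206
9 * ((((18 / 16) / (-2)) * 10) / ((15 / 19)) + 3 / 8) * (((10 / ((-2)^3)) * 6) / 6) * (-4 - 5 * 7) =-2961.56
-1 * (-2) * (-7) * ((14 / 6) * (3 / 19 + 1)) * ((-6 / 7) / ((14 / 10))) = 440 / 19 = 23.16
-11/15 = -0.73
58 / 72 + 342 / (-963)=1735 / 3852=0.45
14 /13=1.08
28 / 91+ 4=56 / 13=4.31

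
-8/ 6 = -4/ 3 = -1.33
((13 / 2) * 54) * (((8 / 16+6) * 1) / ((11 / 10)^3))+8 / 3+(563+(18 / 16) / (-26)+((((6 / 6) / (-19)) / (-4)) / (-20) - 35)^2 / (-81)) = 2264.62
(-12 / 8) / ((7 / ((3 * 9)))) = -81 / 14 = -5.79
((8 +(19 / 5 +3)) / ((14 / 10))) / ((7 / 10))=740 / 49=15.10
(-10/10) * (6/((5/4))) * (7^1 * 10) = -336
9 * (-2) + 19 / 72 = -1277 / 72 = -17.74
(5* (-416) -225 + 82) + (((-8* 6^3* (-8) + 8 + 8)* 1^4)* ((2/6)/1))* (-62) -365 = -865844/3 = -288614.67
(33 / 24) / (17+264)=11 / 2248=0.00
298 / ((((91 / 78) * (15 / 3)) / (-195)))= -69732 / 7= -9961.71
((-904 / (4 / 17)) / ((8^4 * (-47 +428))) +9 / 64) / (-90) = -107807 / 70225920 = -0.00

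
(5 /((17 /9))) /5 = 9 /17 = 0.53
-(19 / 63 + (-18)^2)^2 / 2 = -417425761 / 7938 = -52585.76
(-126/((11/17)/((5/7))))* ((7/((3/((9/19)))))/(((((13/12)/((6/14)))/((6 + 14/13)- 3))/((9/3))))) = -26273160/35321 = -743.84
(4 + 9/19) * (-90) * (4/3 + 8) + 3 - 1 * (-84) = -69747/19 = -3670.89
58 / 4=29 / 2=14.50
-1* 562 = -562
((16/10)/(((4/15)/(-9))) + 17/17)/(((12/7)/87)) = -10759/4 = -2689.75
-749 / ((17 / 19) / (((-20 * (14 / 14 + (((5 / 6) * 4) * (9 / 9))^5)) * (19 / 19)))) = 28531162660 / 4131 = 6906599.53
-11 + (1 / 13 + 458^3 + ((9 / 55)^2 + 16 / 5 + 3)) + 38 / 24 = 45336333803791 / 471900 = 96071908.89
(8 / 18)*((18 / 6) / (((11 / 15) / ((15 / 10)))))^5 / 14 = 4982259375 / 18037712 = 276.21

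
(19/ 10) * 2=19/ 5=3.80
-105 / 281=-0.37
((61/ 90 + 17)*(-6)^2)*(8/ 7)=25456/ 35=727.31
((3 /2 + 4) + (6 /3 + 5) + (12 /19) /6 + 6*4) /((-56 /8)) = -5.23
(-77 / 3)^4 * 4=1735952.64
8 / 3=2.67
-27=-27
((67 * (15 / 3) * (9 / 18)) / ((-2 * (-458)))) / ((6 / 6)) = 335 / 1832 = 0.18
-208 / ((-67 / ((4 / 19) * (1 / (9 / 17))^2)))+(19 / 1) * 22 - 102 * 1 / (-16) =351992219 / 824904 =426.71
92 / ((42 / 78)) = 1196 / 7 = 170.86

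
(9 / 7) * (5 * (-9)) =-405 / 7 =-57.86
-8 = -8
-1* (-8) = 8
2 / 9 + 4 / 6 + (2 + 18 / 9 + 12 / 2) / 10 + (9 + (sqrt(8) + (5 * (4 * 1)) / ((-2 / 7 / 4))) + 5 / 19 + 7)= -259.02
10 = 10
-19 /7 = -2.71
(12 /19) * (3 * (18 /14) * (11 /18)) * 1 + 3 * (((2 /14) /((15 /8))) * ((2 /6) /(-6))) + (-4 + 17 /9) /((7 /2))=5224 /5985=0.87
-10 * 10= -100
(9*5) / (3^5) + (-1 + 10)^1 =248 / 27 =9.19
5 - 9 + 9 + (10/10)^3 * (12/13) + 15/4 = 503/52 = 9.67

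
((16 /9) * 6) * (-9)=-96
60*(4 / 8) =30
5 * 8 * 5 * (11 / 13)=2200 / 13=169.23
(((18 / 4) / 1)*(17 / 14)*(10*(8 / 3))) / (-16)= -255 / 28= -9.11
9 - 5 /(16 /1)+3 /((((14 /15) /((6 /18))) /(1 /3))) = 1013 /112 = 9.04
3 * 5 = 15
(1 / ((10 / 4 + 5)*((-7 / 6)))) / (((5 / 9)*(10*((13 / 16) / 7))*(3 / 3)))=-288 / 1625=-0.18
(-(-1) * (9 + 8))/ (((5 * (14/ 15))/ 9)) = 459/ 14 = 32.79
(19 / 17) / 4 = 19 / 68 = 0.28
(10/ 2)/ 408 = 5/ 408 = 0.01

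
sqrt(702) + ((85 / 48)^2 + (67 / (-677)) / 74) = 29.63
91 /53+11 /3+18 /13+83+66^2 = 9189403 /2067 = 4445.77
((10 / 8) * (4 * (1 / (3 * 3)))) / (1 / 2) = 10 / 9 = 1.11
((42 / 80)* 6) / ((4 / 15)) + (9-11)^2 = 15.81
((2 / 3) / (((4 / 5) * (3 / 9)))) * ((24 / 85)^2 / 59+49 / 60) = 2.05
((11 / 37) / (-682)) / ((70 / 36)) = -9 / 40145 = -0.00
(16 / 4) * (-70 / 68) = -70 / 17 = -4.12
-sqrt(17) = -4.12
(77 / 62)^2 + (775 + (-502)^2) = 971688405 / 3844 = 252780.54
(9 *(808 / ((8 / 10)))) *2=18180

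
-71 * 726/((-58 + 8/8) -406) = 51546/463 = 111.33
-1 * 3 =-3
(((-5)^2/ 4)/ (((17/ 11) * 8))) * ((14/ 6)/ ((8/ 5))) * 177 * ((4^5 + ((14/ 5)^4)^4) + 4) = 2473788657561280377087/ 1328125000000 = 1862617342.16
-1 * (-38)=38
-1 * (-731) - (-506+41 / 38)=46965 / 38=1235.92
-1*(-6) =6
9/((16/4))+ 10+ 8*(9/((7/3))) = 1207/28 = 43.11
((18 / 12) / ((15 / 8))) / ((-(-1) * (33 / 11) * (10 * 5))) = 2 / 375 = 0.01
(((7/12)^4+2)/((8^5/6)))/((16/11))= 0.00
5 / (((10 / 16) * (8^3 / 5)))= 5 / 64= 0.08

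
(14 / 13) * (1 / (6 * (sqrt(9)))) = 7 / 117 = 0.06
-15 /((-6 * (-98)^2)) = 5 /19208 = 0.00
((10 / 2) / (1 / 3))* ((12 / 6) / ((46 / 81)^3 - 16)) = -1594323 / 840572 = -1.90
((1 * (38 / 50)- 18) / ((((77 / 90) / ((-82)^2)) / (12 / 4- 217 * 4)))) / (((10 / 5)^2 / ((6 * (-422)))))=-5712514207128 / 77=-74188496196.47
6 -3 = 3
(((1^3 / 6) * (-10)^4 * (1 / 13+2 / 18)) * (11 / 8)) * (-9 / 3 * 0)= 0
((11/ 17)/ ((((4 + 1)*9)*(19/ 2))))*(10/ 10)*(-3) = -22/ 4845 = -0.00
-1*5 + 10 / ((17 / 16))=75 / 17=4.41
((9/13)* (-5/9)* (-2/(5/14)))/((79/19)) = 532/1027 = 0.52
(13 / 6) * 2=13 / 3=4.33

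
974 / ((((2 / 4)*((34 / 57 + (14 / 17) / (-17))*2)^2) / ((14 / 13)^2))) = 6475457213127 / 3443577124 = 1880.44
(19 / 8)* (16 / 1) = 38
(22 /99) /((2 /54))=6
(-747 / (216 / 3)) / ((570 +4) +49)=-83 / 4984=-0.02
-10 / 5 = -2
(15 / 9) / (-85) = -1 / 51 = -0.02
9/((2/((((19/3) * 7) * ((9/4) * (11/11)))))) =3591/8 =448.88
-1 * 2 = -2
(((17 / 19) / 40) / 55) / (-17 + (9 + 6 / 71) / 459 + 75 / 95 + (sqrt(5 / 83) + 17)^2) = 71649517769372871 / 48027420584128559087800 - 53781027486057*sqrt(415) / 24013710292064279543900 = 0.00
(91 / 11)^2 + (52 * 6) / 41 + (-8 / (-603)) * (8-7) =227535307 / 2991483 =76.06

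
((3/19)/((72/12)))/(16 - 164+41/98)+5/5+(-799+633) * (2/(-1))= 91507352/274797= 333.00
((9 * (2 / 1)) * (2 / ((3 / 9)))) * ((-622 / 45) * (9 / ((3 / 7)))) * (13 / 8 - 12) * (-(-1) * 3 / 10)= 4878657 / 50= 97573.14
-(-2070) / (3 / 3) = 2070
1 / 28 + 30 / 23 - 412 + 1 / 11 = -2908471 / 7084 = -410.57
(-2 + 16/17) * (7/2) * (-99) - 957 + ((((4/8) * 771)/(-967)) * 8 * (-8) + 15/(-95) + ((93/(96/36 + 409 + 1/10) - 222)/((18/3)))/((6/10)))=-7250209038803/11575045119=-626.37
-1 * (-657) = 657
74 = 74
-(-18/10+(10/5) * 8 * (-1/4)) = 29/5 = 5.80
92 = 92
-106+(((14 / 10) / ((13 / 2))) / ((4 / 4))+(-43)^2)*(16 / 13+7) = 12771723 / 845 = 15114.47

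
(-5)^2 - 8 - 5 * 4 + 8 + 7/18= 97/18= 5.39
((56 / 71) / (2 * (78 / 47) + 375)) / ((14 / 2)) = 376 / 1262451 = 0.00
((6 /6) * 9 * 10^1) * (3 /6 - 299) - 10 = -26875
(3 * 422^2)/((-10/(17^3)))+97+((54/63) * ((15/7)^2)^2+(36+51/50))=-220573265875453/840350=-262477855.51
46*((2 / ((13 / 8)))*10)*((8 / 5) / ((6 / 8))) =47104 / 39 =1207.79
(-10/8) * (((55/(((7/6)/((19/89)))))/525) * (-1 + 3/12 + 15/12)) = -209/17444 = -0.01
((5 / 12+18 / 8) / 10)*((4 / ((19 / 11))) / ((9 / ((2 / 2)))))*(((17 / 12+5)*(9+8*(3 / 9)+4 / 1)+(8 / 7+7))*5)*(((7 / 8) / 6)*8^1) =602470 / 13851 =43.50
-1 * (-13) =13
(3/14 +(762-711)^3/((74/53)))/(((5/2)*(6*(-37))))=-171.18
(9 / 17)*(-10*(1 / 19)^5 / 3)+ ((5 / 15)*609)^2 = 1734638582717 / 42093683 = 41209.00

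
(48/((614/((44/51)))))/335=352/1748365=0.00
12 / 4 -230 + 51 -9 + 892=707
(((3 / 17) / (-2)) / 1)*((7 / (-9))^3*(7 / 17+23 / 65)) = 16121 / 507195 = 0.03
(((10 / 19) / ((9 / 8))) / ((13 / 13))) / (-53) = -80 / 9063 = -0.01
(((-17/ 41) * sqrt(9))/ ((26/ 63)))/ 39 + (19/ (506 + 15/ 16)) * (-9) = -46602369/ 112402238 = -0.41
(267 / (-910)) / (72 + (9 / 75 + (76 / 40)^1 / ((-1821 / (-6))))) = -810345 / 199201912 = -0.00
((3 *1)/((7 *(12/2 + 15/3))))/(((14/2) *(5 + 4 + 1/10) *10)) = 3/49049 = 0.00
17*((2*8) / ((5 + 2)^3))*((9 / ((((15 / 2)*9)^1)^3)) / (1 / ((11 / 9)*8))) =191488 / 843908625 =0.00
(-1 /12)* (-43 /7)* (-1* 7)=-43 /12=-3.58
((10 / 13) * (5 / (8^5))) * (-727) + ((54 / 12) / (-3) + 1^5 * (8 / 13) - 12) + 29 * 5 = 28121345 / 212992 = 132.03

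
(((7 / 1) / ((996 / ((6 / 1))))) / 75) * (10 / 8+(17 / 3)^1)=7 / 1800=0.00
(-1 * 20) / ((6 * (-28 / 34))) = 85 / 21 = 4.05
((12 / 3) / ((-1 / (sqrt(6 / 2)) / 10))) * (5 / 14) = -100 * sqrt(3) / 7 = -24.74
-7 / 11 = -0.64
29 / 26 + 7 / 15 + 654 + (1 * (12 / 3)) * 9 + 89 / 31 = 8395937 / 12090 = 694.45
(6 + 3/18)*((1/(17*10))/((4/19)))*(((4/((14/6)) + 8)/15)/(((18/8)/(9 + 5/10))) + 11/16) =36372517/61689600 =0.59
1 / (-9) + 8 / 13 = 59 / 117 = 0.50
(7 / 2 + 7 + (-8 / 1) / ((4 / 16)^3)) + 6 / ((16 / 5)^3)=-1026697 / 2048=-501.32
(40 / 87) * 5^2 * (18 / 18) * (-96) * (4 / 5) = -882.76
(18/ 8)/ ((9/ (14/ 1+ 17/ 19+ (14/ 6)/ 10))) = 8623/ 2280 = 3.78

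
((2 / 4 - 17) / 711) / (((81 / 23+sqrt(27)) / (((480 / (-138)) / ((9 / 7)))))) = 0.01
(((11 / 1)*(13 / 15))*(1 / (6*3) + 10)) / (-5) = -25883 / 1350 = -19.17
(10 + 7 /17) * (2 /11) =354 /187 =1.89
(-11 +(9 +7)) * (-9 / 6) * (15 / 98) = -225 / 196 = -1.15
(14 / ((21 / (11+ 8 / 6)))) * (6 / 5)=148 / 15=9.87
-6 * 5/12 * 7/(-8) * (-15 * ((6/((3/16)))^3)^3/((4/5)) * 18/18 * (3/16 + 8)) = -11815455031296000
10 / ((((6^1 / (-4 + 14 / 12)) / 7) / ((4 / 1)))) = -1190 / 9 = -132.22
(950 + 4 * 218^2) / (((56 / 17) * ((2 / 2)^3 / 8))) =3247782 / 7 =463968.86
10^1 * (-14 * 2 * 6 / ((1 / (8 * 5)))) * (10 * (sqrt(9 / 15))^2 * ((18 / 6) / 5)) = -241920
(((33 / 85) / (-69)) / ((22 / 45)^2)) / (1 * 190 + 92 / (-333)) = -134865 / 1086914312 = -0.00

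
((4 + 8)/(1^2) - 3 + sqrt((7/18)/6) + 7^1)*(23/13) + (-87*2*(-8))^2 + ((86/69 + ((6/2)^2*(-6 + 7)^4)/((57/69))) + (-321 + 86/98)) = 23*sqrt(21)/234 + 1617923212631/835107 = 1937384.78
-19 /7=-2.71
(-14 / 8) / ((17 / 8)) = -0.82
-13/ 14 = -0.93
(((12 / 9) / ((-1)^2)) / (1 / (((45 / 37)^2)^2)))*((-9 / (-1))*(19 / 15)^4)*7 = 886704084 / 1874161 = 473.12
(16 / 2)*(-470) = -3760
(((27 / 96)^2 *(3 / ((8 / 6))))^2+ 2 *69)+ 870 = 16911965169 / 16777216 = 1008.03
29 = 29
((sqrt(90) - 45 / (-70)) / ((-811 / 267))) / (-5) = 2403 / 56770 +801*sqrt(10) / 4055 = 0.67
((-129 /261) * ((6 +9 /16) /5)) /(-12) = 301 /5568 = 0.05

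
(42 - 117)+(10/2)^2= -50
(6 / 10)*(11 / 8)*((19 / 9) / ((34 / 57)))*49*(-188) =-9145213 / 340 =-26897.69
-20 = -20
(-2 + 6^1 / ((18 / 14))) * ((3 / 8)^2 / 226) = 3 / 1808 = 0.00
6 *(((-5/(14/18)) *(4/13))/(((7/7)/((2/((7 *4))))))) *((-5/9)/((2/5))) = 750/637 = 1.18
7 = 7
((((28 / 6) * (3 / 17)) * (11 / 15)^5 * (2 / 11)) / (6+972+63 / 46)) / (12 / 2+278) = 4714402 / 41292197971875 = 0.00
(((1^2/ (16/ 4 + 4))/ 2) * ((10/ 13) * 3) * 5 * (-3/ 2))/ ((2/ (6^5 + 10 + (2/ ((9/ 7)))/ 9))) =-1970875/ 468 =-4211.27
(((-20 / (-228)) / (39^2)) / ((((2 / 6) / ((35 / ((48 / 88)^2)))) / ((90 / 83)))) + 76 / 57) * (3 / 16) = 0.25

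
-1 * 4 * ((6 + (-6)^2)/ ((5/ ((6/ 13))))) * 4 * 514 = -2072448/ 65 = -31883.82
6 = 6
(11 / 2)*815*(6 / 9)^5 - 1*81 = 123757 / 243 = 509.29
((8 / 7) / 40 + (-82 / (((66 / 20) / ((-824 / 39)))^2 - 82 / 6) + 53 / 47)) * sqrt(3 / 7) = 32761461193686 * sqrt(21) / 31998256156895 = 4.69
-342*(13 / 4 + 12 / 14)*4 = -39330 / 7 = -5618.57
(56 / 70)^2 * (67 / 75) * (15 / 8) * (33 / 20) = 2211 / 1250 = 1.77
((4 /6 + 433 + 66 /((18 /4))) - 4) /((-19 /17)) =-397.56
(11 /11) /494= 1 /494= 0.00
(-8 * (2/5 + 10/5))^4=135895.45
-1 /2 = -0.50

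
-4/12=-1/3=-0.33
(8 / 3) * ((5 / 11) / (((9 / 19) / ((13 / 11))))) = 9880 / 3267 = 3.02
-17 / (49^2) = -17 / 2401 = -0.01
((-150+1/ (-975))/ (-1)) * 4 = 600.00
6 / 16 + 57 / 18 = 85 / 24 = 3.54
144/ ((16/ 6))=54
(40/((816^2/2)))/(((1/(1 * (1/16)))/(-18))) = -5/36992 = -0.00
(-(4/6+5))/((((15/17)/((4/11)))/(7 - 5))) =-2312/495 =-4.67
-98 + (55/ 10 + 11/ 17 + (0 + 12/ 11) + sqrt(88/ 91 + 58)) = -33945/ 374 + sqrt(488306)/ 91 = -83.08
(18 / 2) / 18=1 / 2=0.50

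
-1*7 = -7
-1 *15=-15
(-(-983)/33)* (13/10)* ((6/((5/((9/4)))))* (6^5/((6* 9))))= 4140396/275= 15055.99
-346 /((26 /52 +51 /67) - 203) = 46364 /27033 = 1.72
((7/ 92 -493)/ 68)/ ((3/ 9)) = -136047/ 6256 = -21.75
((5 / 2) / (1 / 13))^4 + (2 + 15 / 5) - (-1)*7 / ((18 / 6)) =53552227 / 48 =1115671.40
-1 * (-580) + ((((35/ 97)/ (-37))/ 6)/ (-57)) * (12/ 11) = 1305175810/ 2250303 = 580.00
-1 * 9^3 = -729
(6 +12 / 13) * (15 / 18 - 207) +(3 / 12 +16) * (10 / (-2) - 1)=-39645 / 26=-1524.81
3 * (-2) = -6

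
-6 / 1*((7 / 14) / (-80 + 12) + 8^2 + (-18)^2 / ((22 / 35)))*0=0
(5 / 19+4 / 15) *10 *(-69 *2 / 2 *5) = -34730 / 19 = -1827.89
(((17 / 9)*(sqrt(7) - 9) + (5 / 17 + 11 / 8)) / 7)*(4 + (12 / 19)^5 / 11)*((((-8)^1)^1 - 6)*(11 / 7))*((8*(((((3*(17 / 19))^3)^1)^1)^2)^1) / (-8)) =-58915512231176161485 / 815431812287533 + 7258868333518746888*sqrt(7) / 815431812287533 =-48698.56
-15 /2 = -7.50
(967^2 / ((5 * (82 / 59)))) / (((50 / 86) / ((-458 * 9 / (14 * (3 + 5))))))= -4889353154373 / 574000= -8518036.85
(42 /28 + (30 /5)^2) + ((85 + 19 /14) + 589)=4990 /7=712.86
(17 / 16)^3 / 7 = 0.17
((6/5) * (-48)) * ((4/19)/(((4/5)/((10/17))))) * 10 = -28800/323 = -89.16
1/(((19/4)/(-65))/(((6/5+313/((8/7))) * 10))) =-715195/19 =-37641.84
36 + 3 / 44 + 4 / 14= 11197 / 308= 36.35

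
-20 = -20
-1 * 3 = -3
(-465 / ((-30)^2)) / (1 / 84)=-217 / 5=-43.40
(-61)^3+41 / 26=-5901465 / 26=-226979.42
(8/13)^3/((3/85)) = 43520/6591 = 6.60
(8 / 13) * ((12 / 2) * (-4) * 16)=-3072 / 13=-236.31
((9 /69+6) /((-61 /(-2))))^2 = 79524 /1968409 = 0.04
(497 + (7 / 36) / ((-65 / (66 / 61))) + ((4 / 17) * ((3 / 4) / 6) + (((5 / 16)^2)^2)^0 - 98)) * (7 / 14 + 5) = 889804223 / 404430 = 2200.14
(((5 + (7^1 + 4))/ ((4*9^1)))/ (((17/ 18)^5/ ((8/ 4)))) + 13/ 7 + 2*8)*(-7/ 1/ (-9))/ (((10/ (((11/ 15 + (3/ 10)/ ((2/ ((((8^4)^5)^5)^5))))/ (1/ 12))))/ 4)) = 119475167593387847728270136962887502714285819401111577567406569143668772751823194080053975904734407843275861700649212259303763683499348980453255744517869377532546124058287188268895007503262302317233331055424244913307870264560837968504829578160612445425324288772439413607175237593472362711860378789201651182054555007736645933122079305380455482906608765844353733582542067980594150145614665215051495423017382717972015038914117870344151592811659188965796271670014072/ 319467825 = 373981848073081687422732300000000000000000000000000000000000000000000000000000000000000000000000000000000000000000000000000000000000000000000000000000000000000000000000000000000000000000000000000000000000000000000000000000000000000000000000000000000000000000000000000000000000000000000000000000000000000000000000000000000000000000000000000000000000000000000000000000000000000000000000000000000000000000000000000000000000000000000000000000000000000000000.00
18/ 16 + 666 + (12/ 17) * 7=91401/ 136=672.07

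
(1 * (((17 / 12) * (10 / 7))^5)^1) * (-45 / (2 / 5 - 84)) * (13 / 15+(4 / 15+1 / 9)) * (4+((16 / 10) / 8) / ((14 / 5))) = 22185265625 / 239600592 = 92.59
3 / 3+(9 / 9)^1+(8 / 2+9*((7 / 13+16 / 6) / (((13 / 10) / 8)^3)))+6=192342732 / 28561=6734.45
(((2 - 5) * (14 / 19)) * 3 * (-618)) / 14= 5562 / 19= 292.74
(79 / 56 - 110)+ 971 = 48295 / 56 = 862.41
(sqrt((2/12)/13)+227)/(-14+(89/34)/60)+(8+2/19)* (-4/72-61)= -2488488113/4868541-340* sqrt(78)/370123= -511.14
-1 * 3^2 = -9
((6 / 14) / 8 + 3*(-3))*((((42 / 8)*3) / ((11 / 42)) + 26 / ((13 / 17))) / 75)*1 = -345857 / 30800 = -11.23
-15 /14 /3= -5 /14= -0.36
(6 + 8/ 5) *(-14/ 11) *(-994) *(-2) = -19229.38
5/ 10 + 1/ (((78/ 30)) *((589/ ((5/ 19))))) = 145533/ 290966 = 0.50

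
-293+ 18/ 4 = -577/ 2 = -288.50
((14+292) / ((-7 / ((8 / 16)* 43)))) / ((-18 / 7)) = 365.50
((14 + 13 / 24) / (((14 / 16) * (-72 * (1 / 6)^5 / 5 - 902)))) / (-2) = 31410 / 3409567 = 0.01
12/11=1.09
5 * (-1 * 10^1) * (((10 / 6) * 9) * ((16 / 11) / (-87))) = 4000 / 319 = 12.54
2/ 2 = 1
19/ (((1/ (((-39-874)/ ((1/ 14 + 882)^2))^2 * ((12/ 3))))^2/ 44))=13716195154949621796847616/ 540821969036053688134057647031201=0.00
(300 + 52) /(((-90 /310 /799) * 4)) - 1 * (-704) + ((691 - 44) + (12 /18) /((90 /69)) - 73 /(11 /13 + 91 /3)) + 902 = -4376407249 /18240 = -239934.61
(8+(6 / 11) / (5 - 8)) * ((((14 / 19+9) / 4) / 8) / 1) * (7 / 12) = 55685 / 40128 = 1.39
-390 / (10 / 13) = -507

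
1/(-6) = -1/6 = -0.17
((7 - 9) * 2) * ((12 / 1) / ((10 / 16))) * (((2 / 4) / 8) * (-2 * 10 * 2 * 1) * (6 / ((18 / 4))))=256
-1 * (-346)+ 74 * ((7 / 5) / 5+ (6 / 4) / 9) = 28429 / 75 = 379.05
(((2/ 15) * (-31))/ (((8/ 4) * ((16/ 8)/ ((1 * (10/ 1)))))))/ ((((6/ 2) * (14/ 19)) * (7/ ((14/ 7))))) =-589/ 441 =-1.34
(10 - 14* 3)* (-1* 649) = 20768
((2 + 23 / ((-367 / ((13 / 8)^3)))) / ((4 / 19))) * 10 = 30901315 / 375808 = 82.23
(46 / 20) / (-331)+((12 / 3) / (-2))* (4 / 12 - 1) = 1.33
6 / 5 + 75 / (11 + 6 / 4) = 36 / 5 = 7.20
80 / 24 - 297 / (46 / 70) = -30955 / 69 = -448.62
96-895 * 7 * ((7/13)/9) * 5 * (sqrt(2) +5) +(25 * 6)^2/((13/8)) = 534857/117-219275 * sqrt(2)/117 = 1920.99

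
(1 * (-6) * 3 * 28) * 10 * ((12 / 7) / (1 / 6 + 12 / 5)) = -259200 / 77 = -3366.23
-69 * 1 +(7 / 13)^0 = -68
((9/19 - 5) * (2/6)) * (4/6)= -172/171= -1.01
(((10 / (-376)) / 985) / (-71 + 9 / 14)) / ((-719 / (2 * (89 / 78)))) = -623 / 511474289430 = -0.00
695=695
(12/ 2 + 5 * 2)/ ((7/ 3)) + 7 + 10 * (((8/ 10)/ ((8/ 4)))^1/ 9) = 901/ 63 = 14.30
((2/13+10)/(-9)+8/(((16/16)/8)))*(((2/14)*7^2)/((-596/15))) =-21455/1937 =-11.08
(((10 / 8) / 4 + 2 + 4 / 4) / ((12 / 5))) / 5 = 53 / 192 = 0.28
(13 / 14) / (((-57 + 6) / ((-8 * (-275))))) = -14300 / 357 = -40.06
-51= -51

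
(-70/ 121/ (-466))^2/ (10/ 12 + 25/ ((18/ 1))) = 2205/ 3179380996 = 0.00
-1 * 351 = -351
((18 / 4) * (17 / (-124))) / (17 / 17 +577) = -9 / 8432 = -0.00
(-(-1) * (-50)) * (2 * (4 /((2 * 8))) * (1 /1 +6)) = -175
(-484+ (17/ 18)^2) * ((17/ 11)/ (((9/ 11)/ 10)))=-13304795/ 1458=-9125.37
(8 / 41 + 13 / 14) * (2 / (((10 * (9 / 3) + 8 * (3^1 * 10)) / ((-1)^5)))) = -43 / 5166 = -0.01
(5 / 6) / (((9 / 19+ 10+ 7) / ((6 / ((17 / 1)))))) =95 / 5644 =0.02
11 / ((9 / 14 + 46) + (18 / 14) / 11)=1694 / 7201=0.24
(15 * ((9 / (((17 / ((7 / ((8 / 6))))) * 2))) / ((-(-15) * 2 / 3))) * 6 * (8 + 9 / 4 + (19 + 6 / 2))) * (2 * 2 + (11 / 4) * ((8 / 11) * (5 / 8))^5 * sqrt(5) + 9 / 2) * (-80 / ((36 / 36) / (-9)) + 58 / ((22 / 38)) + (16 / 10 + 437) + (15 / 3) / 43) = 4747853525625 * sqrt(5) / 175223488 + 7596565641 / 1760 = 4376818.95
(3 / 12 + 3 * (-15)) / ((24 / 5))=-9.32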